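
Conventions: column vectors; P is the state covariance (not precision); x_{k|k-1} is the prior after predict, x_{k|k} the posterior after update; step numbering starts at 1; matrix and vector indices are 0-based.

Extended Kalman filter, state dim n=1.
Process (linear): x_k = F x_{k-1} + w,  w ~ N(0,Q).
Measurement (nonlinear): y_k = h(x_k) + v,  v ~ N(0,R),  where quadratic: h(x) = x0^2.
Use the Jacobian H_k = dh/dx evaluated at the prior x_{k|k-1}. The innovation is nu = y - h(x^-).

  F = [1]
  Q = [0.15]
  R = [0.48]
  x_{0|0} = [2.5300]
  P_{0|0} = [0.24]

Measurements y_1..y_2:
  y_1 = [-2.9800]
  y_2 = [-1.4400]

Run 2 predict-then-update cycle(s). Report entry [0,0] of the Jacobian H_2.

step 1: x^-=[2.5300]  P^-=[0.3900]  H_jac=[5.0600]  S=[10.4654]  K=[0.1886]  nu=[-9.3809]  x^+=[0.7611]  P^+=[0.0179]
step 2: x^-=[0.7611]  P^-=[0.1679]  H_jac=[1.5222]  S=[0.8690]  K=[0.2941]  nu=[-2.0193]  x^+=[0.1673]  P^+=[0.0927]

H_jac[0,0] = 1.5222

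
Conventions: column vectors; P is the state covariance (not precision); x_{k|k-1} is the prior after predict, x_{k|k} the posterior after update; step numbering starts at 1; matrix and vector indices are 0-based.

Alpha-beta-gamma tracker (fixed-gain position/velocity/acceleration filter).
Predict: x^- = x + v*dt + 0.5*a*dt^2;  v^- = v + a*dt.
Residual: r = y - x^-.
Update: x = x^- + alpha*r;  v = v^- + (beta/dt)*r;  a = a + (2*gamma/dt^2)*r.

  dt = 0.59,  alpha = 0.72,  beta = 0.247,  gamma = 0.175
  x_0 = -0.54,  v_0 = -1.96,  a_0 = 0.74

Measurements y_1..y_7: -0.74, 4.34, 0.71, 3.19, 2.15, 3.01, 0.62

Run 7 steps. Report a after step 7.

step 1: x_pred=-1.5676  r=0.8276  x^+=-0.9717  v^+=-1.1769  a^+=1.5721
step 2: x_pred=-1.3925  r=5.7325  x^+=2.7349  v^+=2.1505  a^+=7.3359
step 3: x_pred=5.2805  r=-4.5705  x^+=1.9897  v^+=4.5653  a^+=2.7404
step 4: x_pred=5.1602  r=-1.9702  x^+=3.7417  v^+=5.3573  a^+=0.7595
step 5: x_pred=7.0347  r=-4.8847  x^+=3.5177  v^+=3.7605  a^+=-4.1518
step 6: x_pred=5.0137  r=-2.0037  x^+=3.5710  v^+=0.4720  a^+=-6.1665
step 7: x_pred=2.7763  r=-2.1563  x^+=1.2238  v^+=-4.0689  a^+=-8.3345

a_post = -8.3345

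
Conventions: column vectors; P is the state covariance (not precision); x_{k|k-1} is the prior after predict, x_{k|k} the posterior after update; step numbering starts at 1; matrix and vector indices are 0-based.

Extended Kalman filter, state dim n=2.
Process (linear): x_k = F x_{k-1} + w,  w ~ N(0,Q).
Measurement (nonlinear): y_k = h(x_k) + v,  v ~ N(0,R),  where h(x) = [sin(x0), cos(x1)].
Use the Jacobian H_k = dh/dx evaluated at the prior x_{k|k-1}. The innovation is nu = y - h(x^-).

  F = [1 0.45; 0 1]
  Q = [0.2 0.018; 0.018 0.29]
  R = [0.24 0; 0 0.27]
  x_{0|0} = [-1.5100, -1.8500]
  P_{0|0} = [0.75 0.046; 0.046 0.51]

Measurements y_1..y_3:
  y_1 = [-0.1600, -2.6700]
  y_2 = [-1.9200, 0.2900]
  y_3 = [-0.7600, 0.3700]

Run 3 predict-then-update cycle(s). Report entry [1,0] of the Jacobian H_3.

step 1: x^-=[-2.3425, -1.8500]  P^-=[1.0947 0.2935; 0.2935 0.8000]  H_jac=[-0.6974 0.0000; 0.0000 0.9613]  S=[0.7723 -0.1967; -0.1967 1.0092]  K=[-0.9651 0.0914; -0.0746 0.7474]  nu=[0.5567, -2.3944]  x^+=[-3.0987, -3.6812]  P^+=[0.3321 0.0257; 0.0257 0.2099]
step 2: x^-=[-4.7552, -3.6812]  P^-=[0.5978 0.1381; 0.1381 0.4999]  H_jac=[0.0428 0.0000; 0.0000 -0.5138]  S=[0.2411 -0.0030; -0.0030 0.4020]  K=[0.1039 -0.1758; 0.0165 -0.6389]  nu=[-2.9191, 1.1479]  x^+=[-5.2603, -4.4627]  P^+=[0.5826 0.0924; 0.0924 0.3357]
step 3: x^-=[-7.2685, -4.4627]  P^-=[0.9338 0.2615; 0.2615 0.6257]  H_jac=[0.5526 0.0000; 0.0000 -0.9690]  S=[0.5251 -0.1400; -0.1400 0.8575]  K=[0.9450 -0.1412; 0.0906 -0.6923]  nu=[0.0734, 0.6171]  x^+=[-7.2862, -4.8832]  P^+=[0.4104 0.0393; 0.0393 0.1929]

H_jac[1,0] = 0.0000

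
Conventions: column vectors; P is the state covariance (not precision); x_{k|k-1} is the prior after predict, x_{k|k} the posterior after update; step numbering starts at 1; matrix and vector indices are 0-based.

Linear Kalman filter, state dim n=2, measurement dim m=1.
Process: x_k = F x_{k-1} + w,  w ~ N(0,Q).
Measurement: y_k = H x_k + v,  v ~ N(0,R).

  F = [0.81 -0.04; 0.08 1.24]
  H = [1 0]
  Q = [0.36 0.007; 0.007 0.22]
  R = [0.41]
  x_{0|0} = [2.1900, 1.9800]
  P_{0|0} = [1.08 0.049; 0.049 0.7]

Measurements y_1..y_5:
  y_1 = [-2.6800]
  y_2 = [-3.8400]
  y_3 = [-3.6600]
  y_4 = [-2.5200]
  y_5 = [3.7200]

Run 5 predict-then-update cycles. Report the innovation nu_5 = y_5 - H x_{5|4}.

innov = [5.9608]

step 1: x^-=[1.6947, 2.6304]  P^-=[1.0665 0.0913; 0.0913 1.3130]  S=[1.4765]  K=[0.7223; 0.0618]  nu=[-4.3747]  x^+=[-1.4652, 2.3598]  P^+=[0.2962 0.0254; 0.0254 1.3073]
step 2: x^-=[-1.2812, 2.8090]  P^-=[0.5548 -0.0133; -0.0133 2.2370]  S=[0.9648]  K=[0.5750; -0.0137]  nu=[-2.5588]  x^+=[-2.7526, 2.8441]  P^+=[0.2358 -0.0056; -0.0056 2.2369]
step 3: x^-=[-2.3434, 3.3065]  P^-=[0.5186 -0.0943; -0.0943 3.6598]  S=[0.9286]  K=[0.5585; -0.1016]  nu=[-1.3166]  x^+=[-3.0787, 3.4403]  P^+=[0.2290 -0.0416; -0.0416 3.6502]
step 4: x^-=[-2.6313, 4.0196]  P^-=[0.5188 -0.2009; -0.2009 5.8258]  S=[0.9288]  K=[0.5586; -0.2163]  nu=[0.1113]  x^+=[-2.5692, 3.9955]  P^+=[0.2290 -0.0887; -0.0887 5.7823]
step 5: x^-=[-2.2408, 4.7489]  P^-=[0.5253 -0.3538; -0.3538 9.0947]  S=[0.9353]  K=[0.5616; -0.3782]  nu=[5.9608]  x^+=[1.1069, 2.4943]  P^+=[0.2303 -0.1551; -0.1551 8.9609]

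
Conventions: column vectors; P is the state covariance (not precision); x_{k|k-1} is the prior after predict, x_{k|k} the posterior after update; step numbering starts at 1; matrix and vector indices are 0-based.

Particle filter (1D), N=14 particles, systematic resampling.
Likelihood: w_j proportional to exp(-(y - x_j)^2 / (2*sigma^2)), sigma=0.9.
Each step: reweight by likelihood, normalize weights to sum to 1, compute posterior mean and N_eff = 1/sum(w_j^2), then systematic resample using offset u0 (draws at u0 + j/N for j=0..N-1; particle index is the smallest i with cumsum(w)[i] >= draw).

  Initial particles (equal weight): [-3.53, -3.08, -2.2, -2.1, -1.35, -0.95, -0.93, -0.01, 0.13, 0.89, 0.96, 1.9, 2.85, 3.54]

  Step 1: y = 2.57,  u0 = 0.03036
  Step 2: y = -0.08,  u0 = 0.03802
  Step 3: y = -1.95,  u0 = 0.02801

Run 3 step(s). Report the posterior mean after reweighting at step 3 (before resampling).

step 1: w=[0.0000, 0.0000, 0.0000, 0.0000, 0.0000, 0.0002, 0.0002, 0.0061, 0.0094, 0.0651, 0.0750, 0.2818, 0.3542, 0.2080]  mean=2.4118  Neff=3.8747  idx=[9, 10, 11, 11, 11, 11, 12, 12, 12, 12, 12, 13, 13, 13]
step 2: w=[0.3848, 0.3528, 0.0612, 0.0612, 0.0612, 0.0612, 0.0034, 0.0034, 0.0034, 0.0034, 0.0034, 0.0002, 0.0002, 0.0002]  mean=1.1971  Neff=3.4780  idx=[0, 0, 0, 0, 0, 1, 1, 1, 1, 1, 2, 3, 4, 5]
step 3: w=[0.1116, 0.1116, 0.1116, 0.1116, 0.1116, 0.0870, 0.0870, 0.0870, 0.0870, 0.0870, 0.0017, 0.0017, 0.0017, 0.0017]  mean=0.9274  Neff=9.9855  idx=[0, 0, 1, 2, 2, 3, 4, 4, 5, 6, 7, 7, 8, 9]

post_mean = 0.9274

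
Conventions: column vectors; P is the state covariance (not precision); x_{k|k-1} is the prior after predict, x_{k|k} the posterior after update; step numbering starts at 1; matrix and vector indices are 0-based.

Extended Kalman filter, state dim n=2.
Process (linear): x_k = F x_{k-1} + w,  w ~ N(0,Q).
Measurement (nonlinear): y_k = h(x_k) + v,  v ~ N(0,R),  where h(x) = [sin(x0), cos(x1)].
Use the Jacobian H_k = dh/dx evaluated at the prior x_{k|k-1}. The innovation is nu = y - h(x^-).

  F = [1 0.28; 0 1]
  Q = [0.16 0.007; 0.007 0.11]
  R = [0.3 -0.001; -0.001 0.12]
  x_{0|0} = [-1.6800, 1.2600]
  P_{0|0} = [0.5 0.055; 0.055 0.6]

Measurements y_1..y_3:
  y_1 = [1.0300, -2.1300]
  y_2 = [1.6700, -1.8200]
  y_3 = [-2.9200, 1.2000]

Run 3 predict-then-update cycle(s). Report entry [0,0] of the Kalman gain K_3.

step 1: x^-=[-1.3272, 1.2600]  P^-=[0.7378 0.2300; 0.2300 0.7100]  H_jac=[0.2412 0.0000; 0.0000 -0.9521]  S=[0.3429 -0.0538; -0.0538 0.7636]  K=[0.4793 -0.2530; 0.0231 -0.8836]  nu=[2.0005, -2.4358]  x^+=[0.2478, 3.4586]  P^+=[0.5971 0.0324; 0.0324 0.1114]
step 2: x^-=[1.2162, 3.4586]  P^-=[0.7840 0.0706; 0.0706 0.2214]  H_jac=[0.3472 0.0000; 0.0000 0.3117]  S=[0.3945 0.0066; 0.0066 0.1415]  K=[0.6879 0.1232; 0.0540 0.4851]  nu=[0.7322, -0.8698]  x^+=[1.6128, 3.0761]  P^+=[0.5940 0.0452; 0.0452 0.1866]
step 3: x^-=[2.4741, 3.0761]  P^-=[0.7940 0.1045; 0.1045 0.2966]  H_jac=[-0.7854 0.0000; 0.0000 -0.0654]  S=[0.7897 0.0044; 0.0044 0.1213]  K=[-0.7894 -0.0279; -0.1030 -0.1563]  nu=[-3.5390, 2.1979]  x^+=[5.2066, 3.0971]  P^+=[0.3015 0.0392; 0.0392 0.2851]

K[0,0] = -0.7894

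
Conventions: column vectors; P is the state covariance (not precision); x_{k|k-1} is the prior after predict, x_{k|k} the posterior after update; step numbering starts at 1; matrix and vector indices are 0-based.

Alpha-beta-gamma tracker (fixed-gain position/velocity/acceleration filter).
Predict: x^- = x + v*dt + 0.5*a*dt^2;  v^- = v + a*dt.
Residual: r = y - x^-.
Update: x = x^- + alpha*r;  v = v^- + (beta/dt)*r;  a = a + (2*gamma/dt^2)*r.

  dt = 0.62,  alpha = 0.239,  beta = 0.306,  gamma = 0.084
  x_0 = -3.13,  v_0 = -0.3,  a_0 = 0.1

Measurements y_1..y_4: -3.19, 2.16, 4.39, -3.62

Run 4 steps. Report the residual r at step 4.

step 1: x_pred=-3.2968  r=0.1068  x^+=-3.2713  v^+=-0.1853  a^+=0.1467
step 2: x_pred=-3.3580  r=5.5180  x^+=-2.0392  v^+=2.6290  a^+=2.5583
step 3: x_pred=0.0825  r=4.3075  x^+=1.1120  v^+=6.3411  a^+=4.4408
step 4: x_pred=5.8970  r=-9.5170  x^+=3.6224  v^+=4.3973  a^+=0.2815

resid = -9.5170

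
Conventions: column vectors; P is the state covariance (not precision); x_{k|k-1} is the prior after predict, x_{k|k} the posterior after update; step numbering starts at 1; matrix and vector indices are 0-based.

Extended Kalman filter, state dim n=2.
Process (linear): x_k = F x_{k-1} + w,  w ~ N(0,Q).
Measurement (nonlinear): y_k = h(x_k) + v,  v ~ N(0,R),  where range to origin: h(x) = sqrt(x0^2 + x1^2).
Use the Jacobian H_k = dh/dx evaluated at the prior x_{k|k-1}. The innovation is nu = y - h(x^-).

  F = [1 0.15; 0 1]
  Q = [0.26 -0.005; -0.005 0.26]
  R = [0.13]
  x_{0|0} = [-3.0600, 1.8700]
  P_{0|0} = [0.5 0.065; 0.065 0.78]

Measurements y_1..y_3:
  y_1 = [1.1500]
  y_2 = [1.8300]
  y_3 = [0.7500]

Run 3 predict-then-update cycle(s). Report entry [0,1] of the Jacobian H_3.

H_jac[0,1] = 0.4845

step 1: x^-=[-2.7795, 1.8700]  P^-=[0.7971 0.1770; 0.1770 1.0400]  H_jac=[-0.8297 0.5582]  S=[0.8388]  K=[-0.6706; 0.5170]  nu=[-2.2000]  x^+=[-1.3041, 0.7325]  P^+=[0.4198 0.4678; 0.4678 0.8158]
step 2: x^-=[-1.1943, 0.7325]  P^-=[0.8385 0.5852; 0.5852 1.0758]  H_jac=[-0.8524 0.5229]  S=[0.5117]  K=[-0.7988; 0.1244]  nu=[0.4290]  x^+=[-1.5369, 0.7859]  P^+=[0.5120 0.6360; 0.6360 1.0679]
step 3: x^-=[-1.4191, 0.7859]  P^-=[0.9868 0.7912; 0.7912 1.3279]  H_jac=[-0.8748 0.4845]  S=[0.5262]  K=[-0.9121; -0.0928]  nu=[-0.8721]  x^+=[-0.6236, 0.8668]  P^+=[0.5491 0.7467; 0.7467 1.3233]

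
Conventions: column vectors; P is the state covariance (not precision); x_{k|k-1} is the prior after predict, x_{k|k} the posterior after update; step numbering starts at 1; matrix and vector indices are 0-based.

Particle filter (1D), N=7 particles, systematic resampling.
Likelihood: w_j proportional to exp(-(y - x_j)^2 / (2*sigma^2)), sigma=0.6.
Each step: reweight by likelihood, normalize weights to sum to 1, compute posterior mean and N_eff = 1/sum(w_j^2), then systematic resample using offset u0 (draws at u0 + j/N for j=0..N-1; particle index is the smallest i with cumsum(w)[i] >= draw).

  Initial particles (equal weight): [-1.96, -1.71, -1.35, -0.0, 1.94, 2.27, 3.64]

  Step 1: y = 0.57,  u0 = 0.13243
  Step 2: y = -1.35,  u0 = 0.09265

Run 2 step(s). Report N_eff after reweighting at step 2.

N_eff = 6.0000

step 1: w=[0.0002, 0.0010, 0.0081, 0.8658, 0.1003, 0.0246, 0.0000]  mean=0.2373  Neff=1.3151  idx=[3, 3, 3, 3, 3, 3, 5]
step 2: w=[0.1667, 0.1667, 0.1667, 0.1667, 0.1667, 0.1667, 0.0000]  mean=0.0000  Neff=6.0000  idx=[0, 1, 2, 3, 3, 4, 5]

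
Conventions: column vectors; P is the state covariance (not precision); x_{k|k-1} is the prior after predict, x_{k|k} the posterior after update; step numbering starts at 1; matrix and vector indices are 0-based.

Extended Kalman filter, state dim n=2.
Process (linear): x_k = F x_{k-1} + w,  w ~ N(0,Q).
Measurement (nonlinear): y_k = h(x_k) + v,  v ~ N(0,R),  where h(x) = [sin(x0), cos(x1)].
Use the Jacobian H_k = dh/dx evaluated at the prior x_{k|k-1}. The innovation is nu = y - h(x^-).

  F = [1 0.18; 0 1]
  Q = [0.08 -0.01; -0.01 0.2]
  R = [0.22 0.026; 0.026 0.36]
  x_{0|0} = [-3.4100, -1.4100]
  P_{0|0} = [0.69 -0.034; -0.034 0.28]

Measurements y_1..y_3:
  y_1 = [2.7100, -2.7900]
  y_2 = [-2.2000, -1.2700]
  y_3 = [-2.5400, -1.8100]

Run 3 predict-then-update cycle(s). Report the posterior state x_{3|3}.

x_post = [-7.7497, -3.0409]

step 1: x^-=[-3.6638, -1.4100]  P^-=[0.7668 0.0064; 0.0064 0.4800]  H_jac=[-0.8667 0.0000; 0.0000 0.9871]  S=[0.7960 0.0205; 0.0205 0.8277]  K=[-0.8356 0.0284; -0.0217 0.5730]  nu=[2.2112, -2.9501]  x^+=[-5.5952, -3.1484]  P^+=[0.2113 -0.0117; -0.0117 0.2084]
step 2: x^-=[-6.1619, -3.1484]  P^-=[0.2938 0.0158; 0.0158 0.4084]  H_jac=[0.9927 0.0000; 0.0000 -0.0068]  S=[0.5095 0.0259; 0.0259 0.3600]  K=[0.5745 -0.0416; 0.0314 -0.0100]  nu=[-2.3209, -0.2700]  x^+=[-7.4842, -3.2185]  P^+=[0.1262 0.0067; 0.0067 0.4079]
step 3: x^-=[-8.0635, -3.2185]  P^-=[0.2219 0.0701; 0.0701 0.6079]  H_jac=[-0.2080 0.0000; 0.0000 -0.0769]  S=[0.2296 0.0271; 0.0271 0.3636]  K=[-0.2010 0.0002; -0.0488 -0.1249]  nu=[-1.5619, -0.8130]  x^+=[-7.7497, -3.0409]  P^+=[0.2126 0.0672; 0.0672 0.6013]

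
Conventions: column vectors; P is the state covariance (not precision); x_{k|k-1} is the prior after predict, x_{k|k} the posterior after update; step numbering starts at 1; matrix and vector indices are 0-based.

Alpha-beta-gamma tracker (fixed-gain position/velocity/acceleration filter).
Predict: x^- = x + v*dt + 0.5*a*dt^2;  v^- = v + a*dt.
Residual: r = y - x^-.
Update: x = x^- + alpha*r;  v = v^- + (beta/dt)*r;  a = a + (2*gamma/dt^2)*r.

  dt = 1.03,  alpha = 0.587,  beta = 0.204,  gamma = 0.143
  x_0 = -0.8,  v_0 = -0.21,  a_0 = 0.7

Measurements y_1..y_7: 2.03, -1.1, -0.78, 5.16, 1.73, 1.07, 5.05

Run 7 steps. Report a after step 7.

a_post = -0.5884

step 1: x_pred=-0.6450  r=2.6750  x^+=0.9252  v^+=1.0408  a^+=1.4211
step 2: x_pred=2.7511  r=-3.8511  x^+=0.4905  v^+=1.7418  a^+=0.3829
step 3: x_pred=2.4877  r=-3.2677  x^+=0.5696  v^+=1.4891  a^+=-0.4980
step 4: x_pred=1.8391  r=3.3209  x^+=3.7885  v^+=1.6339  a^+=0.3973
step 5: x_pred=5.6821  r=-3.9521  x^+=3.3622  v^+=1.2603  a^+=-0.6681
step 6: x_pred=4.3059  r=-3.2359  x^+=2.4064  v^+=-0.0688  a^+=-1.5405
step 7: x_pred=1.5184  r=3.5316  x^+=3.5915  v^+=-0.9560  a^+=-0.5884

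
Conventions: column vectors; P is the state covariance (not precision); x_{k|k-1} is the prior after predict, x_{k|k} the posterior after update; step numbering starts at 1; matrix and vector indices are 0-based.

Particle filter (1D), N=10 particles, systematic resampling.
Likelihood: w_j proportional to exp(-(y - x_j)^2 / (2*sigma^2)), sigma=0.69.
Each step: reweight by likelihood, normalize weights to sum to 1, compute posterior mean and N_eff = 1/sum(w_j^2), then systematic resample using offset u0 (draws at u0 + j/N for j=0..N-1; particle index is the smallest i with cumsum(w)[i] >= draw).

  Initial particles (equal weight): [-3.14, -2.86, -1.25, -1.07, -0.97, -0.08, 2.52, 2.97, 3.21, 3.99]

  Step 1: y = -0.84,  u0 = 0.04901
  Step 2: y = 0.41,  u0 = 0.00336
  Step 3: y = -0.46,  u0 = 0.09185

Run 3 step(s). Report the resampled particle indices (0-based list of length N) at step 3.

step 1: w=[0.0012, 0.0041, 0.2517, 0.2841, 0.2951, 0.1638, 0.0000, 0.0000, 0.0000, 0.0000]  mean=-0.9335  Neff=3.8759  idx=[2, 2, 2, 3, 3, 4, 4, 4, 5, 5]
step 2: w=[0.0238, 0.0238, 0.0238, 0.0431, 0.0431, 0.0582, 0.0582, 0.0582, 0.3340, 0.3340]  mean=-0.4041  Neff=4.1901  idx=[0, 3, 5, 7, 8, 8, 8, 9, 9, 9]
step 3: w=[0.0659, 0.0859, 0.0967, 0.0967, 0.1091, 0.1091, 0.1091, 0.1091, 0.1091, 0.1091]  mean=-0.4143  Neff=9.8154  idx=[1, 2, 3, 4, 5, 6, 7, 8, 9, 9]

resampled_idx = [1, 2, 3, 4, 5, 6, 7, 8, 9, 9]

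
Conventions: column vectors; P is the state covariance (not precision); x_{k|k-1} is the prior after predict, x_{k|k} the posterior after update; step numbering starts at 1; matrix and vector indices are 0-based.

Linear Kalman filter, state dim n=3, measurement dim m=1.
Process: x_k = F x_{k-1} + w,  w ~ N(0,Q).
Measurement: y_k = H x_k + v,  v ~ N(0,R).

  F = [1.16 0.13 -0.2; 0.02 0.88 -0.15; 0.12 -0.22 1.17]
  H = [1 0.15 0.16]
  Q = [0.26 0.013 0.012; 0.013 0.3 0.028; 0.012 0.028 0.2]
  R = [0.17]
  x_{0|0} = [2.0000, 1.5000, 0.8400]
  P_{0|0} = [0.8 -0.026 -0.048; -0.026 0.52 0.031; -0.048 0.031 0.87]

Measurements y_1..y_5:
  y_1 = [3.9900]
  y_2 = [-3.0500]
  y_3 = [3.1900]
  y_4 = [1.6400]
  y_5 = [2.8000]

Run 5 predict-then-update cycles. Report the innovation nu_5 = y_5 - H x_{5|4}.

innov = [0.9689]

step 1: x^-=[2.3470, 1.2340, 0.8928]  P^-=[1.3929 0.0930 -0.1468; 0.0930 0.7138 -0.1934; -0.1468 -0.1934 1.3996]  S=[1.5864]  K=[0.8720; 0.1066; 0.0303]  nu=[1.3151]  x^+=[3.4937, 1.3742, 0.9327]  P^+=[0.1866 -0.0545 -0.1888; -0.0545 0.6957 -0.1985; -0.1888 -0.1985 1.3981]
step 2: x^-=[4.0448, 1.1393, 1.2082]  P^-=[0.6603 0.1555 -0.5866; 0.1555 0.9219 -0.5691; -0.5866 -0.5691 2.2023]  S=[0.7390]  K=[0.7980; 0.2744; -0.4325]  nu=[-7.4590]  x^+=[-1.9075, -0.9073, 4.4341]  P^+=[0.1897 -0.0063 -0.3316; -0.0063 0.8663 -0.4814; -0.3316 -0.4814 2.0641]
step 3: x^-=[-3.2175, -1.5016, 5.1585]  P^-=[0.7894 0.3251 -1.0043; 0.3251 1.1462 -1.0155; -1.0043 -1.0155 3.2252]  S=[0.7952]  K=[0.8520; 0.4208; -0.8056]  nu=[5.8074]  x^+=[1.7303, 0.9420, 0.4800]  P^+=[0.2122 0.0401 -0.4585; 0.0401 1.0054 -0.7459; -0.4585 -0.7459 2.7092]
step 4: x^-=[2.0336, 0.7916, 0.5620]  P^-=[0.9345 0.4827 -1.3883; 0.4827 1.3407 -1.4326; -1.3883 -1.4326 4.2134]  S=[0.8743]  K=[0.8976; 0.5199; -1.0627]  nu=[-0.6023]  x^+=[1.4930, 0.4785, 1.2021]  P^+=[0.2301 0.0747 -0.5544; 0.0747 1.1044 -0.9496; -0.5544 -0.9496 3.2261]
step 5: x^-=[1.5537, 0.2706, 1.4803]  P^-=[1.0465 0.6022 -1.6857; 0.6022 1.4846 -1.7559; -1.6857 -1.7559 5.0022]  S=[0.9349]  K=[0.9275; 0.5818; -1.2287]  nu=[0.9689]  x^+=[2.4523, 0.8343, 0.2898]  P^+=[0.2423 0.0977 -0.6203; 0.0977 1.1681 -1.0876; -0.6203 -1.0876 3.5907]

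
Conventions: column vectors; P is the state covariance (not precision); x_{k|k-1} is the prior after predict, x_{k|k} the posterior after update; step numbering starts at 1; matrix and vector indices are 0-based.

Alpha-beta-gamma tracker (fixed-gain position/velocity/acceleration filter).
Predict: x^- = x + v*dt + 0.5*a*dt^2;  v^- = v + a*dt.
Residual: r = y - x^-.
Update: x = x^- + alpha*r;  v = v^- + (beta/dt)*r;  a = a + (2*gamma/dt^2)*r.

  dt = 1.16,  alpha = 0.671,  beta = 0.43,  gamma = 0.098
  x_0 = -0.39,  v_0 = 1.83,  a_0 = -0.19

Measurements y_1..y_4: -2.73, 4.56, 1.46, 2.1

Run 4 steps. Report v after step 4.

step 1: x_pred=1.6050  r=-4.3350  x^+=-1.3038  v^+=0.0027  a^+=-0.8214
step 2: x_pred=-1.8534  r=6.4134  x^+=2.4500  v^+=1.4272  a^+=0.1127
step 3: x_pred=4.1814  r=-2.7214  x^+=2.3553  v^+=0.5492  a^+=-0.2837
step 4: x_pred=2.8015  r=-0.7015  x^+=2.3308  v^+=-0.0399  a^+=-0.3858

v_post = -0.0399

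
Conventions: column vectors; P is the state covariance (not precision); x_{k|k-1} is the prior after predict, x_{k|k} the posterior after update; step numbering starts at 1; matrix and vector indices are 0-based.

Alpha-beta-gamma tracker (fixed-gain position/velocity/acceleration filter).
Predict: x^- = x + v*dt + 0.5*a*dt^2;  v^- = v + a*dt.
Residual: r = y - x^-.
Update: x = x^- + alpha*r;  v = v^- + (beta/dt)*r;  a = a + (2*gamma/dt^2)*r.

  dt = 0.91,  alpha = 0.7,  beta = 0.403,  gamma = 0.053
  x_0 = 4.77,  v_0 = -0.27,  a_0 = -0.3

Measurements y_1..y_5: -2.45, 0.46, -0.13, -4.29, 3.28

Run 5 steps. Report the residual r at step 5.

step 1: x_pred=4.4001  r=-6.8501  x^+=-0.3950  v^+=-3.5766  a^+=-1.1768
step 2: x_pred=-4.1370  r=4.5970  x^+=-0.9191  v^+=-2.6117  a^+=-0.5884
step 3: x_pred=-3.5394  r=3.4094  x^+=-1.1528  v^+=-1.6373  a^+=-0.1520
step 4: x_pred=-2.7057  r=-1.5843  x^+=-3.8147  v^+=-2.4772  a^+=-0.3548
step 5: x_pred=-6.2159  r=9.4959  x^+=0.4312  v^+=1.4052  a^+=0.8607

resid = 9.4959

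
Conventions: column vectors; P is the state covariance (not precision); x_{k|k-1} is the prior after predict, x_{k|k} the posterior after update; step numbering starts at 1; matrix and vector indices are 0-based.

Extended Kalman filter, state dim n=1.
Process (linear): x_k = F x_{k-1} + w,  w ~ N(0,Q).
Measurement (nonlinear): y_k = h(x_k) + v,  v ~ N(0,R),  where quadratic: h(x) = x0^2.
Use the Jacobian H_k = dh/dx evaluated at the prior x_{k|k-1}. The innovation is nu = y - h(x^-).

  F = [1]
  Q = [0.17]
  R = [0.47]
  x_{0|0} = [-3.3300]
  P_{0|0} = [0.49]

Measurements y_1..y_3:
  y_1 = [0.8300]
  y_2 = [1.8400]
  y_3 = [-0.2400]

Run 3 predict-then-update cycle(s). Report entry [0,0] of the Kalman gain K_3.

step 1: x^-=[-3.3300]  P^-=[0.6600]  H_jac=[-6.6600]  S=[29.7447]  K=[-0.1478]  nu=[-10.2589]  x^+=[-1.8140]  P^+=[0.0104]
step 2: x^-=[-1.8140]  P^-=[0.1804]  H_jac=[-3.6279]  S=[2.8448]  K=[-0.2301]  nu=[-1.4505]  x^+=[-1.4802]  P^+=[0.0298]
step 3: x^-=[-1.4802]  P^-=[0.1998]  H_jac=[-2.9604]  S=[2.2212]  K=[-0.2663]  nu=[-2.4310]  x^+=[-0.8328]  P^+=[0.0423]

K[0,0] = -0.2663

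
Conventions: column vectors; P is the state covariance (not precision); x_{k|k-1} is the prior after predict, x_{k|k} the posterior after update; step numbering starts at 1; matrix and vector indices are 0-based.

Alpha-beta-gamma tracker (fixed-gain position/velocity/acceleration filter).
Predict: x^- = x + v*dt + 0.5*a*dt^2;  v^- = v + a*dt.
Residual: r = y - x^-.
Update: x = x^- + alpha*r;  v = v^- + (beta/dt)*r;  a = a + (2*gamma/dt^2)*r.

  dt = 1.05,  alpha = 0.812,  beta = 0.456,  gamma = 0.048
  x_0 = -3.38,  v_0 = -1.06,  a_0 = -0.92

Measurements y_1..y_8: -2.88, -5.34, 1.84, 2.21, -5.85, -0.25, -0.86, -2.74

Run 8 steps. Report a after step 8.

a_post = -0.1996

step 1: x_pred=-5.0002  r=2.1202  x^+=-3.2786  v^+=-1.1052  a^+=-0.7354
step 2: x_pred=-4.8445  r=-0.4955  x^+=-5.2468  v^+=-2.0926  a^+=-0.7785
step 3: x_pred=-7.8732  r=9.7132  x^+=0.0139  v^+=1.3083  a^+=0.0672
step 4: x_pred=1.4246  r=0.7854  x^+=2.0624  v^+=1.7199  a^+=0.1356
step 5: x_pred=3.9430  r=-9.7930  x^+=-4.0089  v^+=-2.3906  a^+=-0.7171
step 6: x_pred=-6.9144  r=6.6644  x^+=-1.5029  v^+=-0.2493  a^+=-0.1368
step 7: x_pred=-1.8401  r=0.9801  x^+=-1.0443  v^+=0.0327  a^+=-0.0515
step 8: x_pred=-1.0383  r=-1.7017  x^+=-2.4201  v^+=-0.7604  a^+=-0.1996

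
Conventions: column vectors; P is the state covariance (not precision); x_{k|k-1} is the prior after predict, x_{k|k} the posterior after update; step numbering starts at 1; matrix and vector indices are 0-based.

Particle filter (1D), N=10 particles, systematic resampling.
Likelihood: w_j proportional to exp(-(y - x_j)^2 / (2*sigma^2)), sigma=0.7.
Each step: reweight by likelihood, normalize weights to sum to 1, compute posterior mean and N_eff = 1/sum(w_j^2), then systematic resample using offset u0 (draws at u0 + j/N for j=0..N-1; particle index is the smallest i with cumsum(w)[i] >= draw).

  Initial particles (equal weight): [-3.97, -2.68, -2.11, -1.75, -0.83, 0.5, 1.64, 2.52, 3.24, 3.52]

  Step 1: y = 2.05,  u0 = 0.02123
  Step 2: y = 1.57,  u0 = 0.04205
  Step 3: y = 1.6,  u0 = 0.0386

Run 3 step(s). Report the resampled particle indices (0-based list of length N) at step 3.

step 1: w=[0.0000, 0.0000, 0.0000, 0.0000, 0.0001, 0.0416, 0.4064, 0.3851, 0.1137, 0.0532]  mean=2.2132  Neff=3.0221  idx=[5, 6, 6, 6, 6, 7, 7, 7, 7, 8]
step 2: w=[0.0523, 0.1675, 0.1675, 0.1675, 0.1675, 0.0670, 0.0670, 0.0670, 0.0670, 0.0098]  mean=1.8319  Neff=7.5204  idx=[0, 1, 2, 2, 3, 3, 4, 5, 6, 8]
step 3: w=[0.0386, 0.1323, 0.1323, 0.1323, 0.1323, 0.1323, 0.1323, 0.0559, 0.0559, 0.0559]  mean=1.7436  Neff=8.6297  idx=[1, 1, 2, 3, 4, 4, 5, 6, 7, 8]

resampled_idx = [1, 1, 2, 3, 4, 4, 5, 6, 7, 8]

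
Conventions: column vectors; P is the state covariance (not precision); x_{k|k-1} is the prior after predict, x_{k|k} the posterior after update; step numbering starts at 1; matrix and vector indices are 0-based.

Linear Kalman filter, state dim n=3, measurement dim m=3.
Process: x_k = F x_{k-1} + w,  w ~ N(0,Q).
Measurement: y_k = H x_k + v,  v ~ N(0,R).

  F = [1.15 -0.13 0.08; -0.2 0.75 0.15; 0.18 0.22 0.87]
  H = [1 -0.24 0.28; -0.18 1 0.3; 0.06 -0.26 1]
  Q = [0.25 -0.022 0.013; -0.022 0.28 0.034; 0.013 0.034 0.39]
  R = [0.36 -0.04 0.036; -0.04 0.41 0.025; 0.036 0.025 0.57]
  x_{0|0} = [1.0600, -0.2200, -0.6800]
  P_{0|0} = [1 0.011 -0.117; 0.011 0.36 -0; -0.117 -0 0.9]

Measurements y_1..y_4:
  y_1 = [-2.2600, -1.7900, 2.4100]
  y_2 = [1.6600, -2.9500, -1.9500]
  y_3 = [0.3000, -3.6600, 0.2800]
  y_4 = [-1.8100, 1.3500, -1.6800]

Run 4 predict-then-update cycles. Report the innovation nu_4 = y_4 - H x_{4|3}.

innov = [-2.5536, 4.0044, -0.6911]

step 1: x^-=[1.1932, -0.4790, -0.4492]  P^-=[1.5595 -0.2848 0.1561; -0.2848 0.5465 0.1930; 0.1561 0.1931 1.0853]  S=[2.2343 -0.5787 0.6441; -0.5787 1.3062 0.3139; 0.6441 0.3139 1.6251]  K=[0.7681 -0.0331 -0.0988; -0.0056 0.5180 -0.0770; 0.1029 0.2899 0.5459]  nu=[-3.4424, -0.9615, 2.6631]  x^+=[-1.6821, -1.1626, 0.3718]  P^+=[0.2904 0.0182 -0.0422; 0.0182 0.2074 0.0217; -0.0422 0.0217 0.3303]
step 2: x^-=[-1.7535, -0.4798, -0.2350]  P^-=[0.6261 -0.0946 0.0495; -0.0946 0.4177 0.1236; 0.0495 0.1236 0.6560]  S=[1.1181 -0.2585 0.3209; -0.2585 1.0099 0.2023; 0.3209 0.2023 1.2011]  K=[0.6062 -0.0224 -0.0653; -0.0130 0.4777 -0.0692; 0.1094 0.2461 0.4512]  nu=[3.3642, -2.7154, -1.7345]  x^+=[0.4598, -1.7007, -1.3179]  P^+=[0.2274 0.0137 -0.0260; 0.0137 0.1909 0.0208; -0.0260 0.0208 0.2743]
step 3: x^-=[0.6445, -1.5652, -1.4379]  P^-=[0.5463 -0.0807 0.0484; -0.0807 0.4048 0.1124; 0.0484 0.1124 0.6151]  S=[1.0286 -0.2325 0.3025; -0.2325 0.9791 0.1856; 0.3025 0.1856 1.1643]  K=[0.5758 -0.0201 -0.0586; -0.0151 0.4722 -0.0693; 0.1132 0.2382 0.4383]  nu=[-0.3175, -1.5474, 1.2723]  x^+=[0.4182, -2.3793, -1.2849]  P^+=[0.2155 0.0129 -0.0228; 0.0129 0.1888 0.0201; -0.0228 0.0201 0.2664]
step 4: x^-=[0.6875, -2.0609, -1.5660]  P^-=[0.5314 -0.0781 0.0487; -0.0781 0.4028 0.1104; 0.0487 0.1104 0.6094]  S=[1.0123 -0.2275 0.3000; -0.2275 0.9740 0.1829; 0.3000 0.1829 1.1594]  K=[0.5695 -0.0196 -0.0573; -0.0156 0.4714 -0.0695; 0.1143 0.2368 0.4364]  nu=[-2.5536, 4.0044, -0.6911]  x^+=[-0.8058, -0.0853, -1.2112]  P^+=[0.2130 0.0127 -0.0221; 0.0127 0.1885 0.0199; -0.0221 0.0199 0.2653]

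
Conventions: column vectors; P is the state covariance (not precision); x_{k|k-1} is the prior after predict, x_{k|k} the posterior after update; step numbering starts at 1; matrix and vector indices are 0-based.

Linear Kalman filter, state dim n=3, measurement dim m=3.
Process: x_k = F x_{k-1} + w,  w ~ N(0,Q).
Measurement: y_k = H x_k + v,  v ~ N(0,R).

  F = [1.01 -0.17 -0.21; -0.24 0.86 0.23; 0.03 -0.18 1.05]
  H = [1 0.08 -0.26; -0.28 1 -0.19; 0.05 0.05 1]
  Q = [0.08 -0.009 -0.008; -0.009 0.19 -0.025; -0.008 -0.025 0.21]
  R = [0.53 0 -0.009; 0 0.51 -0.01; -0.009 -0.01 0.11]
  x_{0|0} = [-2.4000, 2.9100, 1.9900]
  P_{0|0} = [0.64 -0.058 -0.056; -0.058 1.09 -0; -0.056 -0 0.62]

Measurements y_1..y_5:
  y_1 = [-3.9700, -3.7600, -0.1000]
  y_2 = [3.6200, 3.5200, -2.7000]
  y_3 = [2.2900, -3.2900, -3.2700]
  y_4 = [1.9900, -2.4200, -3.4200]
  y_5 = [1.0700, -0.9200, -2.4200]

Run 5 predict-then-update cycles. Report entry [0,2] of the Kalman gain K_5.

K[0,2] = 0.0235

step 1: x^-=[-3.3366, 3.5363, 1.4937]  P^-=[0.8354 -0.4220 -0.1402; -0.4220 1.0960 -0.0389; -0.1402 -0.0389 0.9265]  S=[1.4420 -0.4859 -0.3675; -0.4859 1.9411 -0.1561; -0.3675 -0.1561 1.0214]  K=[0.5292 -0.1881 0.0446; 0.0165 0.6414 0.0988; -0.0554 -0.0342 0.8733]  nu=[-0.5279, -7.9467, -1.6037]  x^+=[-2.1924, -1.7276, 0.3940]  P^+=[0.2789 -0.0204 -0.0109; -0.0204 0.3184 -0.0106; -0.0109 -0.0106 0.0980]
step 2: x^-=[-2.0034, -0.8689, 0.6588]  P^-=[0.3888 -0.1472 -0.0176; -0.1472 0.4522 -0.0605; -0.0176 -0.0605 0.3321]  S=[0.9323 -0.1815 -0.1035; -0.1815 1.1082 -0.1161; -0.1035 -0.1161 0.4357]  K=[0.3817 -0.1619 0.0349; -0.0120 0.4551 0.0146; -0.0426 -0.0373 0.7333]  nu=[5.8642, 3.9532, -3.2152]  x^+=[-0.5170, 0.8132, -2.0957]  P^+=[0.2024 -0.0275 -0.0067; -0.0275 0.2219 -0.0126; -0.0067 -0.0126 0.0824]
step 3: x^-=[-0.2203, 0.3414, -2.3624]  P^-=[0.3080 -0.1186 -0.0134; -0.1186 0.3773 -0.0520; -0.0134 -0.0520 0.3128]  S=[0.8517 -0.1407 -0.0966; -0.1407 1.0075 -0.1068; -0.0966 -0.1068 0.4174]  K=[0.3328 -0.1513 0.0288; -0.0184 0.4156 0.0085; -0.0401 -0.0358 0.7232]  nu=[1.8688, -4.1420, -0.9137]  x^+=[1.0020, -1.4219, -2.9496]  P^+=[0.1770 -0.0290 -0.0057; -0.0290 0.2015 -0.0117; -0.0057 -0.0117 0.0811]
step 4: x^-=[1.8731, -2.1418, -2.8111]  P^-=[0.2815 -0.1107 -0.0133; -0.1107 0.3615 -0.0485; -0.0133 -0.0485 0.3105]  S=[0.8260 -0.1278 -0.0966; -0.1278 0.9838 -0.1031; -0.0966 -0.1031 0.4154]  K=[0.3145 -0.1465 0.0253; -0.0196 0.4068 0.0097; -0.0395 -0.0350 0.7222]  nu=[-0.4427, -0.2879, -0.5955]  x^+=[1.7611, -2.2560, -3.2136]  P^+=[0.1674 -0.0292 -0.0055; -0.0292 0.1971 -0.0112; -0.0055 -0.0112 0.0810]
step 5: x^-=[2.8370, -3.1019, -2.9154]  P^-=[0.2715 -0.1079 -0.0135; -0.1079 0.3579 -0.0475; -0.0135 -0.0475 0.3100]  S=[0.8165 -0.1229 -0.0970; -0.1229 0.9774 -0.1018; -0.0970 -0.1018 0.4150]  K=[0.3073 -0.1445 0.0235; -0.0198 0.4049 0.0104; -0.0394 -0.0347 0.7220]  nu=[-2.2769, 2.4224, 0.5086]  x^+=[1.7993, -2.0708, -2.5425]  P^+=[0.1636 -0.0291 -0.0055; -0.0291 0.1961 -0.0111; -0.0055 -0.0111 0.0810]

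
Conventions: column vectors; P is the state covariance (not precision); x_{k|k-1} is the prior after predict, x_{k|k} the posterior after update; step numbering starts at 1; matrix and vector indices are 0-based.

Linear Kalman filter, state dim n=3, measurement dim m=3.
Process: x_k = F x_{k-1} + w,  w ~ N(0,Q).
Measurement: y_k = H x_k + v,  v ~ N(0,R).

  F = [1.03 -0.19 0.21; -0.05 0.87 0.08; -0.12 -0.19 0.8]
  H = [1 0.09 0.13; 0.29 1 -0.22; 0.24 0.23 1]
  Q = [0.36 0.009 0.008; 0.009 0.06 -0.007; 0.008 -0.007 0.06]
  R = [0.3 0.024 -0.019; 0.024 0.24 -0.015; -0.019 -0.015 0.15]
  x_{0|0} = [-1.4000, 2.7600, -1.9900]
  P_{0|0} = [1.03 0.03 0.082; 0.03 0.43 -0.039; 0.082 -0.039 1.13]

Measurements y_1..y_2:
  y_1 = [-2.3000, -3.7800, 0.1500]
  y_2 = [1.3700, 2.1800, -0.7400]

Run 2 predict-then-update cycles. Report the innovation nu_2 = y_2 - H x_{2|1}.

step 1: x^-=[-2.3843, 2.3120, -1.9484]  P^-=[1.5449 -0.0696 0.1539; -0.0696 0.3866 -0.0330; 0.1539 -0.0330 0.8110]  S=[1.8885 0.3805 0.6024; 0.3805 0.7503 -0.0132; 0.6024 -0.0132 1.1214]  K=[0.8093 0.0492 0.0194; -0.1857 0.5947 0.1417; -0.0835 -0.1661 0.7923]  nu=[0.1295, -5.8292, 2.1389]  x^+=[-2.5246, -0.8757, 0.7034]  P^+=[0.2567 -0.0571 -0.0617; -0.0571 0.1515 -0.0053; -0.0617 -0.0053 0.1389]
step 2: x^-=[-2.2863, -0.5793, 1.0320]  P^-=[0.6401 -0.0840 -0.0333; -0.0840 0.1810 -0.0167; -0.0333 -0.0167 0.1689]  S=[0.9202 0.1391 0.1028; 0.1391 0.4459 -0.0155; 0.1028 -0.0155 0.3324]  K=[0.6654 0.0403 0.0998; -0.1464 0.4079 0.0786; -0.0514 -0.1097 0.4834]  nu=[3.5742, 3.6494, -1.0901]  x^+=[0.1301, 0.3005, -0.0788]  P^+=[0.2076 -0.0444 -0.0379; -0.0444 0.1050 -0.0050; -0.0379 -0.0050 0.0854]

innov = [3.5742, 3.6494, -1.0901]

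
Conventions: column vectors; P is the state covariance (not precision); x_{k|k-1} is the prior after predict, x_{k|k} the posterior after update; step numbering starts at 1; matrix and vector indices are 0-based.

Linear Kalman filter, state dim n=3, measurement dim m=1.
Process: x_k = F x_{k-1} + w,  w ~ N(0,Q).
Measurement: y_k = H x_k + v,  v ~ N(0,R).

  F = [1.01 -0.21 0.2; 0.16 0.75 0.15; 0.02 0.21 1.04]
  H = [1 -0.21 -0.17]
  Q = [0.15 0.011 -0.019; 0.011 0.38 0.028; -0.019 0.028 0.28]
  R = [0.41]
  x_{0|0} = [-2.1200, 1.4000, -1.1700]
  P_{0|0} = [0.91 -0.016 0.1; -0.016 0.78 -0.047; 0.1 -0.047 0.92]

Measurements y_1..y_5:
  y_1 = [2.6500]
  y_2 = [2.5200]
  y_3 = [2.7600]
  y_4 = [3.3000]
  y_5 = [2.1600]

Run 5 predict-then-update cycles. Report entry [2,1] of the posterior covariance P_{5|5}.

P_post[2,1] = 2.4106

step 1: x^-=[-2.6692, 0.5353, -0.9652]  P^-=[1.2006 0.0640 0.2667; 0.0640 0.8531 0.2753; 0.2667 0.2753 1.2933]  S=[1.5877]  K=[0.7192; -0.1020; -0.0069]  nu=[5.2675]  x^+=[1.1191, -0.0020, -1.0015]  P^+=[0.3794 0.1805 0.2746; 0.1805 0.8366 0.2742; 0.2746 0.2742 1.2933]
step 2: x^-=[0.9304, 0.0273, -1.0196]  P^-=[0.6370 0.1929 0.4995; 0.1929 1.0076 0.6405; 0.4995 0.6405 1.8485]  S=[0.9398]  K=[0.5444; -0.1358; 0.0540]  nu=[1.4220]  x^+=[1.7045, -0.1658, -0.9428]  P^+=[0.3585 0.2623 0.4719; 0.2623 0.9903 0.6474; 0.4719 0.6474 1.8458]
step 3: x^-=[1.5678, 0.0070, -0.9813]  P^-=[0.6582 0.3216 0.7664; 0.3216 1.2190 1.0911; 0.7664 1.0911 2.6249]  S=[0.8801]  K=[0.5231; -0.1363; 0.1034]  nu=[1.0268]  x^+=[2.1050, -0.1329, -0.8751]  P^+=[0.4174 0.3843 0.7188; 0.3843 1.2027 1.1035; 0.7188 1.1035 2.6154]
step 4: x^-=[1.9789, 0.1058, -0.8959]  P^-=[0.7681 0.5083 1.1235; 0.5083 1.5011 1.6627; 1.1235 1.6627 3.6772]  S=[0.8738]  K=[0.5383; -0.1025; 0.1708]  nu=[1.1910]  x^+=[2.6200, -0.0162, -0.6925]  P^+=[0.5149 0.5565 1.0432; 0.5565 1.4919 1.6780; 1.0432 1.6780 3.6517]
step 5: x^-=[2.5111, 0.3032, -0.6712]  P^-=[0.9315 0.7619 1.6048; 0.7619 1.8757 2.3997; 1.6048 2.3997 5.0767]  S=[0.8767]  K=[0.5689; -0.0455; 0.2713]  nu=[-0.4016]  x^+=[2.2827, 0.3214, -0.7802]  P^+=[0.6478 0.7846 1.4695; 0.7846 1.8739 2.4106; 1.4695 2.4106 5.0122]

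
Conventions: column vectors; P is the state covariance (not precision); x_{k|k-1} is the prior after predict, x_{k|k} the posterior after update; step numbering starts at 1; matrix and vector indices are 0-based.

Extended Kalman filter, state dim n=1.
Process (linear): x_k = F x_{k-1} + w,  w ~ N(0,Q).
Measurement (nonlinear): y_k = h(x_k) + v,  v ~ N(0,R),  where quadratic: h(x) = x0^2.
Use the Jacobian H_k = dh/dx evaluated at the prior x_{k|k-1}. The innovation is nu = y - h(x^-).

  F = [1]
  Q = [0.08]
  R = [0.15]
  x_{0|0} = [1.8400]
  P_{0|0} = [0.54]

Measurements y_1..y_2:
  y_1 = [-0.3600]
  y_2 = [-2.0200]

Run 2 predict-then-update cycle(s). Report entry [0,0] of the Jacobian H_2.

step 1: x^-=[1.8400]  P^-=[0.6200]  H_jac=[3.6800]  S=[8.5463]  K=[0.2670]  nu=[-3.7456]  x^+=[0.8400]  P^+=[0.0109]
step 2: x^-=[0.8400]  P^-=[0.0909]  H_jac=[1.6801]  S=[0.4065]  K=[0.3756]  nu=[-2.7257]  x^+=[-0.1837]  P^+=[0.0335]

H_jac[0,0] = 1.6801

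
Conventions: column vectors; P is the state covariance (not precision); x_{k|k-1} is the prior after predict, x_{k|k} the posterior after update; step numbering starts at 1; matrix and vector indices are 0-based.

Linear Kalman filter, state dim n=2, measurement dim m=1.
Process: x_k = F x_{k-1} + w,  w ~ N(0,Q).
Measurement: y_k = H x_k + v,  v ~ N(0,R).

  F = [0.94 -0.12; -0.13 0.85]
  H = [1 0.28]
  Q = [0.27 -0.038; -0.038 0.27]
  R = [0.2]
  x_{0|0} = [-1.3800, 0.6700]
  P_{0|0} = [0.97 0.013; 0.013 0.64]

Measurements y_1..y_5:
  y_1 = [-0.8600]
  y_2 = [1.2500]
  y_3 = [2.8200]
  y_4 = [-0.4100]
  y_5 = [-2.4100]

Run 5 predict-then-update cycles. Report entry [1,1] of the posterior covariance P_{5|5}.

step 1: x^-=[-1.3776, 0.7489]  P^-=[1.1334 -0.2112; -0.2112 0.7459]  S=[1.2736]  K=[0.8435; -0.0019]  nu=[0.3079]  x^+=[-1.1179, 0.7483]  P^+=[0.2273 -0.2092; -0.2092 0.7459]
step 2: x^-=[-1.1406, 0.7814]  P^-=[0.5288 -0.3123; -0.3123 0.8590]  S=[0.6212]  K=[0.7104; -0.1155]  nu=[2.1718]  x^+=[0.4023, 0.5305]  P^+=[0.2152 -0.2613; -0.2613 0.8507]
step 3: x^-=[0.3145, 0.3986]  P^-=[0.5314 -0.3639; -0.3639 0.9460]  S=[0.6018]  K=[0.7137; -0.1646]  nu=[2.3939]  x^+=[2.0231, 0.0046]  P^+=[0.2249 -0.2932; -0.2932 0.9297]
step 4: x^-=[1.9011, -0.2591]  P^-=[0.5482 -0.3992; -0.3992 1.0103]  S=[0.6039]  K=[0.7227; -0.1926]  nu=[-2.2386]  x^+=[0.2832, 0.1720]  P^+=[0.2328 -0.3151; -0.3151 0.9879]
step 5: x^-=[0.2456, 0.1094]  P^-=[0.5610 -0.4239; -0.4239 1.0574]  S=[0.6065]  K=[0.7293; -0.2108]  nu=[-2.6862]  x^+=[-1.7134, 0.6757]  P^+=[0.2384 -0.3307; -0.3307 1.0304]

P_post[1,1] = 1.0304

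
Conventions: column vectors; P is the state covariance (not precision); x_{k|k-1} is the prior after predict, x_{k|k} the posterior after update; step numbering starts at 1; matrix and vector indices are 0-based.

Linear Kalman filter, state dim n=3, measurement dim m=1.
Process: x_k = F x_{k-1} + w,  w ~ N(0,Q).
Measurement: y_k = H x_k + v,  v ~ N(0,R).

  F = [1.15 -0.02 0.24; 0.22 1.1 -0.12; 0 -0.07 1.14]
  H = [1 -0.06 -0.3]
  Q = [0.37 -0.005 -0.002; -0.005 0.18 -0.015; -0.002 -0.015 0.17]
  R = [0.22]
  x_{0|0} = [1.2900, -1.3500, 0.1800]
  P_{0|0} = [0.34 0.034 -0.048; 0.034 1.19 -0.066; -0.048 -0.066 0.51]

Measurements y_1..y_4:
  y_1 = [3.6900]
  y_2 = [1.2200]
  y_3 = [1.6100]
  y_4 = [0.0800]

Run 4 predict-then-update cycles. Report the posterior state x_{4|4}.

step 1: x^-=[1.5537, -1.2228, 0.2997]  P^-=[0.8221 0.0695 0.0762; 0.0695 1.6801 -0.2723; 0.0762 -0.2723 0.8492]  S=[1.0607]  K=[0.7496; 0.0475; -0.1530]  nu=[2.1528]  x^+=[3.1674, -1.1205, -0.0296]  P^+=[0.2261 0.0317 0.1978; 0.0317 1.6777 -0.2646; 0.1978 -0.2646 0.8243]
step 2: x^-=[3.6578, -0.5322, 0.0447]  P^-=[0.8275 -0.0558 0.4931; -0.0558 2.3076 -0.5418; 0.4931 -0.5418 1.2918]  S=[0.8634]  K=[0.7910; -0.0367; 0.1599]  nu=[-2.4563]  x^+=[1.7149, -0.4421, -0.3482]  P^+=[0.2873 -0.0307 0.3839; -0.0307 2.3065 -0.5368; 0.3839 -0.5368 1.2697]
step 3: x^-=[1.8975, -0.0673, -0.3660]  P^-=[1.0425 -0.2340 0.8756; -0.2340 3.1096 -0.9472; 0.8756 -0.9472 1.9170]  S=[0.9149]  K=[0.8678; -0.1492; 0.3906]  nu=[-0.4013]  x^+=[1.5492, -0.0074, -0.5227]  P^+=[0.3536 -0.1156 0.5655; -0.1156 3.0892 -0.8939; 0.5655 -0.8939 1.7775]
step 4: x^-=[1.6563, 0.3954, -0.5953]  P^-=[1.2674 -0.4667 1.2748; -0.4667 4.1108 -1.4808; 1.2748 -1.4808 2.6378]  S=[0.9774]  K=[0.9340; -0.2754; 0.5855]  nu=[-1.7312]  x^+=[0.0393, 0.8721, -1.6090]  P^+=[0.4146 -0.2153 0.7402; -0.2153 4.0367 -1.3232; 0.7402 -1.3232 2.3027]

x_post = [0.0393, 0.8721, -1.6090]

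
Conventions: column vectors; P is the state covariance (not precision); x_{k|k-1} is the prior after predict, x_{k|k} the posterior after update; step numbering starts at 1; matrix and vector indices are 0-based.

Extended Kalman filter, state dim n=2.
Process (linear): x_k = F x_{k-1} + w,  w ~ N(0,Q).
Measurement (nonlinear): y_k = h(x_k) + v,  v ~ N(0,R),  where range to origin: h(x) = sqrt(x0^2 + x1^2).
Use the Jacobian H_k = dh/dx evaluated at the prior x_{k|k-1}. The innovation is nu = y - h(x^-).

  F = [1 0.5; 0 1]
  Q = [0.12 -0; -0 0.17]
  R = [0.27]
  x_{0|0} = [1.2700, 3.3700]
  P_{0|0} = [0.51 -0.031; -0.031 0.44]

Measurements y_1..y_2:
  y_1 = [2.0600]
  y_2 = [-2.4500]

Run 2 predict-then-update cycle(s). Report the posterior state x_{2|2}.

step 1: x^-=[2.9550, 3.3700]  P^-=[0.7090 0.1890; 0.1890 0.6100]  H_jac=[0.6593 0.7519]  S=[1.1104]  K=[0.5489; 0.5253]  nu=[-2.4221]  x^+=[1.6254, 2.0978]  P^+=[0.3744 -0.1312; -0.1312 0.3036]
step 2: x^-=[2.6743, 2.0978]  P^-=[0.4391 0.0206; 0.0206 0.4736]  H_jac=[0.7868 0.6172]  S=[0.7423]  K=[0.4826; 0.4157]  nu=[-5.8489]  x^+=[-0.1485, -0.3335]  P^+=[0.2662 -0.1283; -0.1283 0.3454]

x_post = [-0.1485, -0.3335]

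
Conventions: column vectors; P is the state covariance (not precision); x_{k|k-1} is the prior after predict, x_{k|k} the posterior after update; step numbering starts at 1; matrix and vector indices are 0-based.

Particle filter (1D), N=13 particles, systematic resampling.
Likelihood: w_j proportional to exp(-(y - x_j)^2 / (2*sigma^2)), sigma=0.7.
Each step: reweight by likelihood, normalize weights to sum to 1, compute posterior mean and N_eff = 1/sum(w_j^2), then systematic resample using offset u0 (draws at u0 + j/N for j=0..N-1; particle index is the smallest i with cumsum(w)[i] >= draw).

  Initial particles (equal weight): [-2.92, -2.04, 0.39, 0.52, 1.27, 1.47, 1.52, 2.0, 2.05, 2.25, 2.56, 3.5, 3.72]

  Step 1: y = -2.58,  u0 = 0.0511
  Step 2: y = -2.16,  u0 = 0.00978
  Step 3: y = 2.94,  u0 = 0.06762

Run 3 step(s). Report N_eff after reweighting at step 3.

step 1: w=[0.5447, 0.4552, 0.0001, 0.0000, 0.0000, 0.0000, 0.0000, 0.0000, 0.0000, 0.0000, 0.0000, 0.0000, 0.0000]  mean=-2.5191  Neff=1.9845  idx=[0, 0, 0, 0, 0, 0, 0, 1, 1, 1, 1, 1, 1]
step 2: w=[0.0566, 0.0566, 0.0566, 0.0566, 0.0566, 0.0566, 0.0566, 0.1006, 0.1006, 0.1006, 0.1006, 0.1006, 0.1006]  mean=-2.3888  Neff=12.0234  idx=[0, 1, 2, 4, 5, 6, 7, 8, 9, 10, 10, 11, 12]
step 3: w=[0.0000, 0.0000, 0.0000, 0.0000, 0.0000, 0.0000, 0.1428, 0.1428, 0.1428, 0.1428, 0.1428, 0.1428, 0.1428]  mean=-2.0400  Neff=7.0007  idx=[6, 7, 7, 8, 8, 9, 9, 10, 10, 11, 11, 12, 12]

N_eff = 7.0007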